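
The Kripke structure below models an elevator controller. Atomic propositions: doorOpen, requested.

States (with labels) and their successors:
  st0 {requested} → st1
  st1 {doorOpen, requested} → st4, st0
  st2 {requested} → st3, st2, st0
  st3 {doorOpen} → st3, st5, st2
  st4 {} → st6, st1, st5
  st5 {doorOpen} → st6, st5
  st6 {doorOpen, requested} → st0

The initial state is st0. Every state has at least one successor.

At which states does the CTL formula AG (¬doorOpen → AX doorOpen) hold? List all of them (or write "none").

States satisfying ¬doorOpen → AX doorOpen: {st0, st1, st3, st4, st5, st6}.
States satisfying AG (¬doorOpen → AX doorOpen): {st0, st1, st4, st5, st6}.

{st0, st1, st4, st5, st6}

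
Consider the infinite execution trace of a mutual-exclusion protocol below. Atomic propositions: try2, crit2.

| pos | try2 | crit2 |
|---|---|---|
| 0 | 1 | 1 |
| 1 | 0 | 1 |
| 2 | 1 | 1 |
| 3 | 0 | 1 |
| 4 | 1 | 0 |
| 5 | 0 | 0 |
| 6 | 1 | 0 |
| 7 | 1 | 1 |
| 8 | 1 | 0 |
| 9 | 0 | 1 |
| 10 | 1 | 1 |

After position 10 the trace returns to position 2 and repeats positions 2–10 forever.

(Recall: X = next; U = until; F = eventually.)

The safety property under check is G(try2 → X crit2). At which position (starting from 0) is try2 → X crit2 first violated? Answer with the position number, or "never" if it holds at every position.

Check try2 → X crit2 at each position in order: 0 ✓, 1 ✓, 2 ✓, 3 ✓.
At position 4 the labels are {try2} and the next position 5 has {}, so try2 → X crit2 is false there. This is the first violation.

4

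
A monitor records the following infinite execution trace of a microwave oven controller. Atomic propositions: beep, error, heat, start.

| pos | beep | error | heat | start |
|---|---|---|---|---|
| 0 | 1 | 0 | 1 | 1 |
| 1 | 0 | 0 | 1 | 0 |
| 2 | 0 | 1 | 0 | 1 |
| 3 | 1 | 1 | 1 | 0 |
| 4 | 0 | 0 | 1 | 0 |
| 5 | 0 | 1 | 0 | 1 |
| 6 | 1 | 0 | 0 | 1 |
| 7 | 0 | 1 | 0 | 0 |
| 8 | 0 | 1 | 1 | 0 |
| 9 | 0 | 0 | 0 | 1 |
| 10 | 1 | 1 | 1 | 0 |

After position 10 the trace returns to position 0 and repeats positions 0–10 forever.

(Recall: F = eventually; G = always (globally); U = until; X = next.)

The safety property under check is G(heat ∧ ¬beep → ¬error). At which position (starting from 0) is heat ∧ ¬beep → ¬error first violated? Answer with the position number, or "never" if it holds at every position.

8

Check heat ∧ ¬beep → ¬error at each position in order: 0 ✓, 1 ✓, 2 ✓, 3 ✓, 4 ✓, 5 ✓, 6 ✓, 7 ✓.
At position 8 the labels are {error, heat}, so heat ∧ ¬beep → ¬error is false there. This is the first violation.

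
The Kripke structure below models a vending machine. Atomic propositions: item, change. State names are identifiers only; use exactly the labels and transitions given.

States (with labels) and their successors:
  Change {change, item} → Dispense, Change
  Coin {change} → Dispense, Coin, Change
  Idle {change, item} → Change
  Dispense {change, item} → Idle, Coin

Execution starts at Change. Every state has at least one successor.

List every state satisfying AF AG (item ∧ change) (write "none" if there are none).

none

States satisfying AG (item ∧ change): ∅.
States satisfying AF AG (item ∧ change): ∅.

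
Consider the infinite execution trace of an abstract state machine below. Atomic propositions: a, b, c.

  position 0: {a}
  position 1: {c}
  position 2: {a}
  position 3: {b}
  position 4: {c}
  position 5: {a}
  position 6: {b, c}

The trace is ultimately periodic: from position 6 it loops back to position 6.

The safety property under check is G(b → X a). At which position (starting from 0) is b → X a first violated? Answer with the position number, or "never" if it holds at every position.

3

Check b → X a at each position in order: 0 ✓, 1 ✓, 2 ✓.
At position 3 the labels are {b} and the next position 4 has {c}, so b → X a is false there. This is the first violation.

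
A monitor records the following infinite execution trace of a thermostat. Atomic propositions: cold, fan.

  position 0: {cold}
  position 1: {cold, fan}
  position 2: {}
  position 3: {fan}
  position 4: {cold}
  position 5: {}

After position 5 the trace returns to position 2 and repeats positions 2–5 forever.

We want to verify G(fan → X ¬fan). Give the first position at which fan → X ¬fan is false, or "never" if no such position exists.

fan → X ¬fan holds at every position 0..5, and those are all the positions the trace ever visits, so the invariant G(fan → X ¬fan) is never violated.

never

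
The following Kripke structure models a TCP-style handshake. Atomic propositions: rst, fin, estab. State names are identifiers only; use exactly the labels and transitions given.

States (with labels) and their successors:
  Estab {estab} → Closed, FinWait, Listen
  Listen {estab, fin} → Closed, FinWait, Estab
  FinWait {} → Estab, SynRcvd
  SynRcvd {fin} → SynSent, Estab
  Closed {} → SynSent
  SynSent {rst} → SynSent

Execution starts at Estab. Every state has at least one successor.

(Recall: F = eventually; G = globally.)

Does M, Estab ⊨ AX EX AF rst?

States satisfying EX AF rst: {Estab, Listen, SynRcvd, Closed, SynSent}.
States satisfying AX EX AF rst: {FinWait, SynRcvd, Closed, SynSent}.
Estab ∉ Sat(AX EX AF rst).

Does not hold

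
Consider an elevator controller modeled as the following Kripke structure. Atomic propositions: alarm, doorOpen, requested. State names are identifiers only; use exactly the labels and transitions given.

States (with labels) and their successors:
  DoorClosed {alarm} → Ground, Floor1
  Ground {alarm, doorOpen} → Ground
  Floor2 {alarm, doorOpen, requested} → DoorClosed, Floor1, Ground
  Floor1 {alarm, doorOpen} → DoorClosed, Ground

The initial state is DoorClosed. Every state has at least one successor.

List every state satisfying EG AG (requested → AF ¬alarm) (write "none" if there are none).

States satisfying AG (requested → AF ¬alarm): {DoorClosed, Ground, Floor1}.
States satisfying EG AG (requested → AF ¬alarm): {DoorClosed, Ground, Floor1}.

{DoorClosed, Ground, Floor1}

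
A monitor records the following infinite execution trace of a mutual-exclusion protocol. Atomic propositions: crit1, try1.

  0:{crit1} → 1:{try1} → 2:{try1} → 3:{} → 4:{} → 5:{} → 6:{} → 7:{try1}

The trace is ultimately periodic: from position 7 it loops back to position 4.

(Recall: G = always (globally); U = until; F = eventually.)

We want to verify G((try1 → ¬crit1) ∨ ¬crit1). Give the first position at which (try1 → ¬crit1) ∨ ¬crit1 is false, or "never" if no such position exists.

never

(try1 → ¬crit1) ∨ ¬crit1 holds at every position 0..7, and those are all the positions the trace ever visits, so the invariant G((try1 → ¬crit1) ∨ ¬crit1) is never violated.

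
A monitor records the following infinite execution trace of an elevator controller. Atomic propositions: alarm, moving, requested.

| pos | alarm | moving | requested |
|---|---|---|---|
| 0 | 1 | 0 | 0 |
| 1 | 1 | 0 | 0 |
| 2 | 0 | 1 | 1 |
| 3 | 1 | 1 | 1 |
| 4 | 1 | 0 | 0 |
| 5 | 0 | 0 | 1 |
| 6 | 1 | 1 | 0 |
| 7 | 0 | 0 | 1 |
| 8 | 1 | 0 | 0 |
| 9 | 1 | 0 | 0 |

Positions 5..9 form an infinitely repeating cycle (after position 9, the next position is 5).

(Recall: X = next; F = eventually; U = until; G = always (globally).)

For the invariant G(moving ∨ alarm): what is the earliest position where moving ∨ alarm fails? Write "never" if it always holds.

Check moving ∨ alarm at each position in order: 0 ✓, 1 ✓, 2 ✓, 3 ✓, 4 ✓.
At position 5 the labels are {requested}, so moving ∨ alarm is false there. This is the first violation.

5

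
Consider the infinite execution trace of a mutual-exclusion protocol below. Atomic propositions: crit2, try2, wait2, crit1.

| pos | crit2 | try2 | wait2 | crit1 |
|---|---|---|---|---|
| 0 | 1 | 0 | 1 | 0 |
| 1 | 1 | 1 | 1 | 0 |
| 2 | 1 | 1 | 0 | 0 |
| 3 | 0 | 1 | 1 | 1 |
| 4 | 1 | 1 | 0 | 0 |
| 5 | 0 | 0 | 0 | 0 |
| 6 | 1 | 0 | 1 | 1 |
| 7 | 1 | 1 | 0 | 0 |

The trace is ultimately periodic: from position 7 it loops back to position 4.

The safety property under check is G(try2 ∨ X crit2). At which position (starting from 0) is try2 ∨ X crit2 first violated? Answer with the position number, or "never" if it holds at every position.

try2 ∨ X crit2 holds at every position 0..7, and those are all the positions the trace ever visits, so the invariant G(try2 ∨ X crit2) is never violated.

never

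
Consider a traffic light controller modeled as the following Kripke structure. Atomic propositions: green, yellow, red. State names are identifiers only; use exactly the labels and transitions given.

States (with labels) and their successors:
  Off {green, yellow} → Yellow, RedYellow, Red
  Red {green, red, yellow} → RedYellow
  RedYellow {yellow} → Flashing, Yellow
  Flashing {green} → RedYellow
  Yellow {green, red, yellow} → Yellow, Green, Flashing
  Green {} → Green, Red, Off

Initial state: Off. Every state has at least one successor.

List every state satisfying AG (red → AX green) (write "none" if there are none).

States satisfying red → AX green: {Off, RedYellow, Flashing, Green}.
States satisfying AG (red → AX green): ∅.

none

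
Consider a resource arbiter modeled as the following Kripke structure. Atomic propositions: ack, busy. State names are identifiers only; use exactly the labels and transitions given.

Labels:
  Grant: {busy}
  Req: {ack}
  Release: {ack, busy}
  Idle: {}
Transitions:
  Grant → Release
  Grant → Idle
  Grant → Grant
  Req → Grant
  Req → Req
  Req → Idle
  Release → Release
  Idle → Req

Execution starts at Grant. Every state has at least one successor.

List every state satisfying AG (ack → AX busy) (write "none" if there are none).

States satisfying ack → AX busy: {Grant, Release, Idle}.
States satisfying AG (ack → AX busy): {Release}.

{Release}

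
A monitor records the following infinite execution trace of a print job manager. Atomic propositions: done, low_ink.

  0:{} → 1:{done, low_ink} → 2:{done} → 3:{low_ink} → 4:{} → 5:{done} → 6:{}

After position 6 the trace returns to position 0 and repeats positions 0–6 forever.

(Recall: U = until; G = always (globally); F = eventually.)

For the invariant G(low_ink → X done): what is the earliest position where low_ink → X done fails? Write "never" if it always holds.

3

Check low_ink → X done at each position in order: 0 ✓, 1 ✓, 2 ✓.
At position 3 the labels are {low_ink} and the next position 4 has {}, so low_ink → X done is false there. This is the first violation.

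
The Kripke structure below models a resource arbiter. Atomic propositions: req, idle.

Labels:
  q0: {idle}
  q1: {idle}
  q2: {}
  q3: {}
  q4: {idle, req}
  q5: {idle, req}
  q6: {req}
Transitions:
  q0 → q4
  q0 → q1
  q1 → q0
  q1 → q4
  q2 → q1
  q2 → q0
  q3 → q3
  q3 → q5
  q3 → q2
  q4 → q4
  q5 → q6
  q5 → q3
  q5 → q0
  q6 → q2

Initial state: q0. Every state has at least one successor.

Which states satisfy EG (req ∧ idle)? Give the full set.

{q4}

States satisfying req ∧ idle: {q4, q5}.
States satisfying EG (req ∧ idle): {q4}.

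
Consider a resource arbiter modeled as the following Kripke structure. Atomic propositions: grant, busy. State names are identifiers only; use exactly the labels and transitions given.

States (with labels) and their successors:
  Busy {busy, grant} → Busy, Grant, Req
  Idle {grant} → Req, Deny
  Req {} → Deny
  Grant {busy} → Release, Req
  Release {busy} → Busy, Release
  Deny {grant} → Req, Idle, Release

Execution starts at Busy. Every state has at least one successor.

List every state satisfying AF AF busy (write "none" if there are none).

States satisfying AF busy: {Busy, Grant, Release}.
States satisfying AF AF busy: {Busy, Grant, Release}.

{Busy, Grant, Release}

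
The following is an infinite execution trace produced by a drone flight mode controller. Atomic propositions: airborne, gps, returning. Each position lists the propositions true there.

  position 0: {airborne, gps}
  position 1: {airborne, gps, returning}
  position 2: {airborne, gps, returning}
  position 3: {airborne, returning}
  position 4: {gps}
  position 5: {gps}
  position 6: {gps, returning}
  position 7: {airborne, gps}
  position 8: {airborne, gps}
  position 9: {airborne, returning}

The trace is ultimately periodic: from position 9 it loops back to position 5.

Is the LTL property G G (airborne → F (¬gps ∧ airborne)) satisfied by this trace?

Yes

G (airborne → F (¬gps ∧ airborne)) holds at every position 0..9, and those are all positions ever visited, so G G (airborne → F (¬gps ∧ airborne)) holds.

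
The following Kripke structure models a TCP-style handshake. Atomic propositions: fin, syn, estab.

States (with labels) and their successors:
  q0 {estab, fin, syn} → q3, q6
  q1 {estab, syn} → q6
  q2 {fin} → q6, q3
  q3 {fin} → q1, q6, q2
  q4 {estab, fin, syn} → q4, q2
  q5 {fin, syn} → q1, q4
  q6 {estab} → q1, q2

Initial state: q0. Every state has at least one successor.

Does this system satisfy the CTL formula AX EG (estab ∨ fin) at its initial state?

States satisfying EG (estab ∨ fin): {q0, q1, q2, q3, q4, q5, q6}.
States satisfying AX EG (estab ∨ fin): {q0, q1, q2, q3, q4, q5, q6}.
q0 ∈ Sat(AX EG (estab ∨ fin)).

Satisfied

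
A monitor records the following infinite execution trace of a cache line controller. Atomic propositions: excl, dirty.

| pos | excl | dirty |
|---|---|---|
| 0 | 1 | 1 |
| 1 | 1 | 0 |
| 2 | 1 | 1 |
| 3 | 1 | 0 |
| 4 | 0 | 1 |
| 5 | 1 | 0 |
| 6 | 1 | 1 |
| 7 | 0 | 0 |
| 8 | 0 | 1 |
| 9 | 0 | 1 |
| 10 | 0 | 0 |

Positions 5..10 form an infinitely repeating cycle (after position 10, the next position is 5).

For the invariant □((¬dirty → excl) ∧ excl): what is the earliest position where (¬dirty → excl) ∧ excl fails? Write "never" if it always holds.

4

Check (¬dirty → excl) ∧ excl at each position in order: 0 ✓, 1 ✓, 2 ✓, 3 ✓.
At position 4 the labels are {dirty}, so (¬dirty → excl) ∧ excl is false there. This is the first violation.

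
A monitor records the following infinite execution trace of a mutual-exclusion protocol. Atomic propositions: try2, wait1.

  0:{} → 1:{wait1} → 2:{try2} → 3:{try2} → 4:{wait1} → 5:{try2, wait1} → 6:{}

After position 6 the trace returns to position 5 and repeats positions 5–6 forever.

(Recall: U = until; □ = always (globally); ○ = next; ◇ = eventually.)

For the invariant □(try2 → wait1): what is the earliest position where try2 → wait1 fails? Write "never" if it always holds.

Check try2 → wait1 at each position in order: 0 ✓, 1 ✓.
At position 2 the labels are {try2}, so try2 → wait1 is false there. This is the first violation.

2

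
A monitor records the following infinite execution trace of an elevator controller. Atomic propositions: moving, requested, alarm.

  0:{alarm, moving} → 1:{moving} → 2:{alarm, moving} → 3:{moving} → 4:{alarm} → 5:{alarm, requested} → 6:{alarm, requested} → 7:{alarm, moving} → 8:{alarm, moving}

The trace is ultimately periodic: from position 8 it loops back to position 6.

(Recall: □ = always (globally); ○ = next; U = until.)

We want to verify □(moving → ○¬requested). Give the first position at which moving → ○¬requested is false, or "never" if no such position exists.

Check moving → ○¬requested at each position in order: 0 ✓, 1 ✓, 2 ✓, 3 ✓, 4 ✓, 5 ✓, 6 ✓, 7 ✓.
At position 8 the labels are {alarm, moving} and the next position 6 has {alarm, requested}, so moving → ○¬requested is false there. This is the first violation.

8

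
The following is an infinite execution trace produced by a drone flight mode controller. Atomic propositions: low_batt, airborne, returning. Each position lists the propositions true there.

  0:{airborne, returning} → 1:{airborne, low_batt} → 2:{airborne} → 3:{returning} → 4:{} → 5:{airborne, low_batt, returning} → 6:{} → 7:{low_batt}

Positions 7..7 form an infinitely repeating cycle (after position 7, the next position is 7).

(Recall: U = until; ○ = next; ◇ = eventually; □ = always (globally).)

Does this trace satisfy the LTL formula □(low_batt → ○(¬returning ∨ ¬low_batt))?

low_batt → ○(¬returning ∨ ¬low_batt) holds at every position 0..7, and those are all positions ever visited, so □(low_batt → ○(¬returning ∨ ¬low_batt)) holds.
Positions where low_batt holds: 1, 5, 7.
Check ○(¬returning ∨ ¬low_batt) at each: 1→ok, 5→ok, 7→ok.

Yes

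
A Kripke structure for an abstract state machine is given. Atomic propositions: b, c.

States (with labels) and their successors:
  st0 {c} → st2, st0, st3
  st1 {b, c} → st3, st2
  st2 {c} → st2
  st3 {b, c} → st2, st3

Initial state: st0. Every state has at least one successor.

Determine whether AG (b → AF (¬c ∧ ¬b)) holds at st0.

No

States satisfying b → AF (¬c ∧ ¬b): {st0, st2}.
States satisfying AG (b → AF (¬c ∧ ¬b)): {st2}.
st3 is reachable from st0 and violates b → AF (¬c ∧ ¬b), so AG fails at st0.
st0 ∉ Sat(AG (b → AF (¬c ∧ ¬b))).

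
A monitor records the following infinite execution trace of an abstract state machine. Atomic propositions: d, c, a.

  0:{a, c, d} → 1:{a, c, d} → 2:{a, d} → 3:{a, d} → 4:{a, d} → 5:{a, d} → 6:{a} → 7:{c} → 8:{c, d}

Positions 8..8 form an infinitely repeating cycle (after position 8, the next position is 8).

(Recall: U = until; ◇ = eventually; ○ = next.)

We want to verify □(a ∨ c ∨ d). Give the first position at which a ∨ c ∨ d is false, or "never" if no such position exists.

a ∨ c ∨ d holds at every position 0..8, and those are all the positions the trace ever visits, so the invariant □(a ∨ c ∨ d) is never violated.

never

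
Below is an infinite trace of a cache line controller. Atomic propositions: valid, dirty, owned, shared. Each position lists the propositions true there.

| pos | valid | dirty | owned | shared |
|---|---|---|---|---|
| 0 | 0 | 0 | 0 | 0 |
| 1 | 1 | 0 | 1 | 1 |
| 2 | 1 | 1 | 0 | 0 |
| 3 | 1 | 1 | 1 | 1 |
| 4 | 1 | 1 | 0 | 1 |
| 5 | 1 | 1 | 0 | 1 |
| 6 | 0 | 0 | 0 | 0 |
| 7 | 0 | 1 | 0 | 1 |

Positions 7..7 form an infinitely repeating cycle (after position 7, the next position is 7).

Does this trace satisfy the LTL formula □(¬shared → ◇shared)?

Satisfied

¬shared → ◇shared holds at every position 0..7, and those are all positions ever visited, so □(¬shared → ◇shared) holds.
Positions where ¬shared holds: 0, 2, 6.
Check ◇shared at each: 0→ok, 2→ok, 6→ok.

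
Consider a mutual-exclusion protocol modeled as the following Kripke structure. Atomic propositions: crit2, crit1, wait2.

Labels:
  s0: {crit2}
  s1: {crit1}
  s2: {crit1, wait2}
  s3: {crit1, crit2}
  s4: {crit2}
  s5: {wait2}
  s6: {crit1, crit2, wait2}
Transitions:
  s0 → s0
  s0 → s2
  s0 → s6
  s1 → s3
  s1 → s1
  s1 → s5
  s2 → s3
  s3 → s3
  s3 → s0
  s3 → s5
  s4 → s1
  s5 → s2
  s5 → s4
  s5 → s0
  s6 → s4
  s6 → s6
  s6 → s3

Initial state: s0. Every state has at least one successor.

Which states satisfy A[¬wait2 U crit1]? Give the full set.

States satisfying ¬wait2: {s0, s1, s3, s4}.
States satisfying crit1: {s1, s2, s3, s6}.
States satisfying A[¬wait2 U crit1]: {s1, s2, s3, s4, s6}.

{s1, s2, s3, s4, s6}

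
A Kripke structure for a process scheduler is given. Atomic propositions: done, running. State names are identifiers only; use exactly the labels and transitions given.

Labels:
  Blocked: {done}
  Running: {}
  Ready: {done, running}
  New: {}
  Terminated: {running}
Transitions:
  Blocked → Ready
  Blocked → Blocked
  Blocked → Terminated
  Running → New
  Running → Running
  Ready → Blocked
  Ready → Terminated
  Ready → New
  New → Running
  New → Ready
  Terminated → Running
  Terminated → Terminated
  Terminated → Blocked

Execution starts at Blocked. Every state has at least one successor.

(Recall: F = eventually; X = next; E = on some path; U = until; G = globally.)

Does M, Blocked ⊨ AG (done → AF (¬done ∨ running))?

States satisfying done → AF (¬done ∨ running): {Running, Ready, New, Terminated}.
States satisfying AG (done → AF (¬done ∨ running)): ∅.
Blocked is reachable from Blocked and violates done → AF (¬done ∨ running), so AG fails at Blocked.
Blocked ∉ Sat(AG (done → AF (¬done ∨ running))).

No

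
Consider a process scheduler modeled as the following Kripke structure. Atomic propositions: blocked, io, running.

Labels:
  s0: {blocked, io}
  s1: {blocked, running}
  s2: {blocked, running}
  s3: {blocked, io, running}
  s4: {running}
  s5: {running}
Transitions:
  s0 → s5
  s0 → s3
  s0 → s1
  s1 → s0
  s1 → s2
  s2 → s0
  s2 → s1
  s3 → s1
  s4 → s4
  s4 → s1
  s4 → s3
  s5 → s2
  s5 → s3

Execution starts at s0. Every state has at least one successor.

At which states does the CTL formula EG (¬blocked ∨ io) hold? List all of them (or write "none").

States satisfying ¬blocked ∨ io: {s0, s3, s4, s5}.
States satisfying EG (¬blocked ∨ io): {s4}.

{s4}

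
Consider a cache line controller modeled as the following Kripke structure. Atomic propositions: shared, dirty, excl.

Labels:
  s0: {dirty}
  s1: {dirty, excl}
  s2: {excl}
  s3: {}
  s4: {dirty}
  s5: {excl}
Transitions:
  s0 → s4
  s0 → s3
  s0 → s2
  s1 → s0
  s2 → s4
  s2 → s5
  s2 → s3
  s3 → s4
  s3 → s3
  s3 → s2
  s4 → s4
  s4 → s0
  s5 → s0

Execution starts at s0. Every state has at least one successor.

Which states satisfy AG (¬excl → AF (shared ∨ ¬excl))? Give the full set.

States satisfying ¬excl → AF (shared ∨ ¬excl): {s0, s1, s2, s3, s4, s5}.
States satisfying AG (¬excl → AF (shared ∨ ¬excl)): {s0, s1, s2, s3, s4, s5}.

{s0, s1, s2, s3, s4, s5}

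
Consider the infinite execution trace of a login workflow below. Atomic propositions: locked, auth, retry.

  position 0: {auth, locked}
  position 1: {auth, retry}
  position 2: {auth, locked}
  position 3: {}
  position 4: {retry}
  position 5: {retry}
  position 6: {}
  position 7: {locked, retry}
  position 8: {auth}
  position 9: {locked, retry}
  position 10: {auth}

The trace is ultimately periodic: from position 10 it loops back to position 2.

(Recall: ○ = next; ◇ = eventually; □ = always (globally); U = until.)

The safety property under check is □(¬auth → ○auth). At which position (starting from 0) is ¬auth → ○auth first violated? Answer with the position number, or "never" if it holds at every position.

Check ¬auth → ○auth at each position in order: 0 ✓, 1 ✓, 2 ✓.
At position 3 the labels are {} and the next position 4 has {retry}, so ¬auth → ○auth is false there. This is the first violation.

3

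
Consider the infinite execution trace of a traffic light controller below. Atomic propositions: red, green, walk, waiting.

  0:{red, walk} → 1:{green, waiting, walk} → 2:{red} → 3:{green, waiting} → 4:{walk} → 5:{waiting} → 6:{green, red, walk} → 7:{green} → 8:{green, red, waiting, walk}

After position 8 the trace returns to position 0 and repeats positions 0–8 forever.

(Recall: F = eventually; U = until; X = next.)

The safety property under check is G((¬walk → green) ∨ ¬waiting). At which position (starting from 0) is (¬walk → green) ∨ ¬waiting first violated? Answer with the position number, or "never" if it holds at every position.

Check (¬walk → green) ∨ ¬waiting at each position in order: 0 ✓, 1 ✓, 2 ✓, 3 ✓, 4 ✓.
At position 5 the labels are {waiting}, so (¬walk → green) ∨ ¬waiting is false there. This is the first violation.

5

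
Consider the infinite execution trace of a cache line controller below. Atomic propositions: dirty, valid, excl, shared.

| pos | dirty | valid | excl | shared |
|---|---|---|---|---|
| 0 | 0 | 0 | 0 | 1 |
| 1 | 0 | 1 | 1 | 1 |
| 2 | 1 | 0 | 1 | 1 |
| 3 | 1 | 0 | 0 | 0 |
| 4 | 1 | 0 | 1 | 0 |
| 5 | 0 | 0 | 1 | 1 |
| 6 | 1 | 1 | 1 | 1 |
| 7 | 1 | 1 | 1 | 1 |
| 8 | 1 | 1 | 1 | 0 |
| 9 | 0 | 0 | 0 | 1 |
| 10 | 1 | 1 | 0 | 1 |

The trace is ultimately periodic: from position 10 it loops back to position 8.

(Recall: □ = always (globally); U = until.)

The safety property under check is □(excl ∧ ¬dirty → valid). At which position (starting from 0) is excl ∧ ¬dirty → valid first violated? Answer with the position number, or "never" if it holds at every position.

5

Check excl ∧ ¬dirty → valid at each position in order: 0 ✓, 1 ✓, 2 ✓, 3 ✓, 4 ✓.
At position 5 the labels are {excl, shared}, so excl ∧ ¬dirty → valid is false there. This is the first violation.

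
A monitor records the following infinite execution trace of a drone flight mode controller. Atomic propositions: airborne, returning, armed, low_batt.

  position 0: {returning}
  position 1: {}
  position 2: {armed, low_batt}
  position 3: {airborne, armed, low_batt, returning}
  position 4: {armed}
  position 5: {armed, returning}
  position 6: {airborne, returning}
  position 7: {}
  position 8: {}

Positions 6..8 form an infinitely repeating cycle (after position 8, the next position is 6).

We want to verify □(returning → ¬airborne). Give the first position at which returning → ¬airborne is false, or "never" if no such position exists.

3

Check returning → ¬airborne at each position in order: 0 ✓, 1 ✓, 2 ✓.
At position 3 the labels are {airborne, armed, low_batt, returning}, so returning → ¬airborne is false there. This is the first violation.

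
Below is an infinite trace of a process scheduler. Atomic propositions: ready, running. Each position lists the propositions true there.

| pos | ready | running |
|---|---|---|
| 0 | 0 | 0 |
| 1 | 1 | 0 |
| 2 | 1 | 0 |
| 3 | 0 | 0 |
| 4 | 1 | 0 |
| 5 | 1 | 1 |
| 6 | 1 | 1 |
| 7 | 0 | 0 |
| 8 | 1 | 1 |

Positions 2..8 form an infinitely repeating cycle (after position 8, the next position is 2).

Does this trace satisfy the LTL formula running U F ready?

Satisfied

Walking from position 0: F ready first holds at position 0, and running holds at every earlier position along the way, so running U F ready holds.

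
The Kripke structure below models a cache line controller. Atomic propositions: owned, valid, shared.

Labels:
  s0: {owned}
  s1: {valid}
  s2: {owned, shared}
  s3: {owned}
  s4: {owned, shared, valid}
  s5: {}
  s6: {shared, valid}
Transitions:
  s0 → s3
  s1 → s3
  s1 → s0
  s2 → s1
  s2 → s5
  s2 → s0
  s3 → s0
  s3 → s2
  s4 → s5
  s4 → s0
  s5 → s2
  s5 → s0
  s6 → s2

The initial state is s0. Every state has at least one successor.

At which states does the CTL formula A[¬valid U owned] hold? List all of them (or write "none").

States satisfying ¬valid: {s0, s2, s3, s5}.
States satisfying owned: {s0, s2, s3, s4}.
States satisfying A[¬valid U owned]: {s0, s2, s3, s4, s5}.

{s0, s2, s3, s4, s5}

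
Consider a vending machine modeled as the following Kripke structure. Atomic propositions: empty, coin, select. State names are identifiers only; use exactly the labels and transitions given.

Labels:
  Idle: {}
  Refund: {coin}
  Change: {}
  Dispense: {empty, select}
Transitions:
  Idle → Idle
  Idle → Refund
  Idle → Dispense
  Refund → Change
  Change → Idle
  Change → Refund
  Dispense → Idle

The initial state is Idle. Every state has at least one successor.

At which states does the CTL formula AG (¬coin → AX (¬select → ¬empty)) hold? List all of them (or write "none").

States satisfying ¬coin → AX (¬select → ¬empty): {Idle, Refund, Change, Dispense}.
States satisfying AG (¬coin → AX (¬select → ¬empty)): {Idle, Refund, Change, Dispense}.

{Idle, Refund, Change, Dispense}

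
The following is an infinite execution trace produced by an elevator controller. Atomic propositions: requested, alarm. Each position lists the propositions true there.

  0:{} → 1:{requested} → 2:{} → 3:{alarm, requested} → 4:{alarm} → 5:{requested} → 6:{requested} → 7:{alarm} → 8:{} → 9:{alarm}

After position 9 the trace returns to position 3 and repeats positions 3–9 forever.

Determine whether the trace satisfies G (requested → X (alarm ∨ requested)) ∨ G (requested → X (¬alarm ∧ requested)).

requested → X (alarm ∨ requested) must hold at every position from 0 onward. It fails at position 1, so G (requested → X (alarm ∨ requested)) is false.
Positions where requested holds: 1, 3, 5, 6.
Check X (alarm ∨ requested) at each: 1→fails, 3→ok, 5→ok, 6→ok.
requested → X (¬alarm ∧ requested) must hold at every position from 0 onward. It fails at position 1, so G (requested → X (¬alarm ∧ requested)) is false.
Positions where requested holds: 1, 3, 5, 6.
Check X (¬alarm ∧ requested) at each: 1→fails, 3→fails, 5→ok, 6→fails.
At position 0: G (requested → X (alarm ∨ requested)) is false; G (requested → X (¬alarm ∧ requested)) is false; so G (requested → X (alarm ∨ requested)) ∨ G (requested → X (¬alarm ∧ requested)) is false.

No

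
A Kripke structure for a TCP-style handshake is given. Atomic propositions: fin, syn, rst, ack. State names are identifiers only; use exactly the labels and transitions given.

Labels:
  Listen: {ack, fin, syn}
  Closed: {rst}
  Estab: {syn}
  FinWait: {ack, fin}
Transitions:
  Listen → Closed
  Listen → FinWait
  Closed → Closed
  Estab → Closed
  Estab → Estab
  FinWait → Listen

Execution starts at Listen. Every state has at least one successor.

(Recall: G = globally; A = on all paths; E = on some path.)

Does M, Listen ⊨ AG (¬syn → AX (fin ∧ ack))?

Does not hold

States satisfying ¬syn → AX (fin ∧ ack): {Listen, Estab, FinWait}.
States satisfying AG (¬syn → AX (fin ∧ ack)): ∅.
Closed is reachable from Listen and violates ¬syn → AX (fin ∧ ack), so AG fails at Listen.
Listen ∉ Sat(AG (¬syn → AX (fin ∧ ack))).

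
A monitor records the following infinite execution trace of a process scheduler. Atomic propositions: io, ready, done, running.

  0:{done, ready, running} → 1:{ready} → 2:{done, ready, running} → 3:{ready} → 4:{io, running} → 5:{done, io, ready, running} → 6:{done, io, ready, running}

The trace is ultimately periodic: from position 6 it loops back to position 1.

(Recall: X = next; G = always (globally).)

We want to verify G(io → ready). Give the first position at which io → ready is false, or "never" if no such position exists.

Check io → ready at each position in order: 0 ✓, 1 ✓, 2 ✓, 3 ✓.
At position 4 the labels are {io, running}, so io → ready is false there. This is the first violation.

4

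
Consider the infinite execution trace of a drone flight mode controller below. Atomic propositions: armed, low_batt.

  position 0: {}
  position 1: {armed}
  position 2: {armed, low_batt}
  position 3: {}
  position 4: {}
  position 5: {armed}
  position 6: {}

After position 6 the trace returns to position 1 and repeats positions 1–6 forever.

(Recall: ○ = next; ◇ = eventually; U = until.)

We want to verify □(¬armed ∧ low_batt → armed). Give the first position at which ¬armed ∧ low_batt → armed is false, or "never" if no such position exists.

never

¬armed ∧ low_batt → armed holds at every position 0..6, and those are all the positions the trace ever visits, so the invariant □(¬armed ∧ low_batt → armed) is never violated.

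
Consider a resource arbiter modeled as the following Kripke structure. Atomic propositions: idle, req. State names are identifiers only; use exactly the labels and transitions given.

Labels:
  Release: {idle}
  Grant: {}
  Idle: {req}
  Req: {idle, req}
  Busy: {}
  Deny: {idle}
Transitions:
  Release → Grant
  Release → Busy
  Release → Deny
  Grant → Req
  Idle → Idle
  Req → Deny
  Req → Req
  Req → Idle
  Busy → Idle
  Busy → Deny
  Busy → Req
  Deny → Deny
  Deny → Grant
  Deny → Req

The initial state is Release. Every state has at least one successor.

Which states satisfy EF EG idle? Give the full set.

{Release, Grant, Req, Busy, Deny}

States satisfying EG idle: {Release, Req, Deny}.
States satisfying EF EG idle: {Release, Grant, Req, Busy, Deny}.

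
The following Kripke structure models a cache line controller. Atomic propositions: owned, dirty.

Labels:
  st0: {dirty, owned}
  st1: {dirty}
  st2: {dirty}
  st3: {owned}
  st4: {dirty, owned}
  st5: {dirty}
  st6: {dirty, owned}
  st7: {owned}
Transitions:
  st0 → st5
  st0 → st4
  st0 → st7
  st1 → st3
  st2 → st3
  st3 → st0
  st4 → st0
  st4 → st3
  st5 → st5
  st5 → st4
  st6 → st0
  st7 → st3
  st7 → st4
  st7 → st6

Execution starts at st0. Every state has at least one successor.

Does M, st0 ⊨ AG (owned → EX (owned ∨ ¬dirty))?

Satisfied

States satisfying owned → EX (owned ∨ ¬dirty): {st0, st1, st2, st3, st4, st5, st6, st7}.
States satisfying AG (owned → EX (owned ∨ ¬dirty)): {st0, st1, st2, st3, st4, st5, st6, st7}.
Every state reachable from st0 satisfies owned → EX (owned ∨ ¬dirty).
st0 ∈ Sat(AG (owned → EX (owned ∨ ¬dirty))).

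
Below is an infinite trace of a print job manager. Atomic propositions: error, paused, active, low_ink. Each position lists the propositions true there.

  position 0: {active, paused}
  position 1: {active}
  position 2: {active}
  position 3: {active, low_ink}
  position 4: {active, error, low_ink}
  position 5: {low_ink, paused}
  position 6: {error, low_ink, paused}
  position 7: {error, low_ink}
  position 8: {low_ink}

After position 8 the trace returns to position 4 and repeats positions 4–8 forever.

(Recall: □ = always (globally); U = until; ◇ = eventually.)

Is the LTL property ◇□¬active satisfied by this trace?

Violated

□¬active is false at every position 0..8, so it never becomes true and ◇□¬active fails.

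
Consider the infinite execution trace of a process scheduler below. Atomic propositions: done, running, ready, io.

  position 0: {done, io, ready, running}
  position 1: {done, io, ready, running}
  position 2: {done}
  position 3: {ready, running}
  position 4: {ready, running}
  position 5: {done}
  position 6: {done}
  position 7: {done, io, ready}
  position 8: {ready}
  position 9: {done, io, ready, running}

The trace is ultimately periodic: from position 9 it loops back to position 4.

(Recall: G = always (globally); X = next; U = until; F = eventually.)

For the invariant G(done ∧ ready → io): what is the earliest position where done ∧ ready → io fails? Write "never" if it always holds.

never

done ∧ ready → io holds at every position 0..9, and those are all the positions the trace ever visits, so the invariant G(done ∧ ready → io) is never violated.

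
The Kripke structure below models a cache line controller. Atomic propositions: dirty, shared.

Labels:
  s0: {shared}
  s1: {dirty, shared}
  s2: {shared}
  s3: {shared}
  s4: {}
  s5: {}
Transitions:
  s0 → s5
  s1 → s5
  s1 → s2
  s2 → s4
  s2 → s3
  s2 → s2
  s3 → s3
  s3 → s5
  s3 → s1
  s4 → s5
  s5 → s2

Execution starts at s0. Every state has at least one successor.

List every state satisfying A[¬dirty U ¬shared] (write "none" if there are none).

{s0, s4, s5}

States satisfying ¬dirty: {s0, s2, s3, s4, s5}.
States satisfying ¬shared: {s4, s5}.
States satisfying A[¬dirty U ¬shared]: {s0, s4, s5}.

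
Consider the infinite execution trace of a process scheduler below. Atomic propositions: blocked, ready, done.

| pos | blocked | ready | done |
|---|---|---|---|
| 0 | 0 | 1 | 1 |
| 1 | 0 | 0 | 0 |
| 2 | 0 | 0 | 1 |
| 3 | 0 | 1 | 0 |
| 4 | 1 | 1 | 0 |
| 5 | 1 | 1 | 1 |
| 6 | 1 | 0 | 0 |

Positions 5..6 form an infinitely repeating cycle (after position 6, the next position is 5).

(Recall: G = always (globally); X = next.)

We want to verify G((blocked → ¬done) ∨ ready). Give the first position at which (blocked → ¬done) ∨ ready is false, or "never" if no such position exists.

(blocked → ¬done) ∨ ready holds at every position 0..6, and those are all the positions the trace ever visits, so the invariant G((blocked → ¬done) ∨ ready) is never violated.

never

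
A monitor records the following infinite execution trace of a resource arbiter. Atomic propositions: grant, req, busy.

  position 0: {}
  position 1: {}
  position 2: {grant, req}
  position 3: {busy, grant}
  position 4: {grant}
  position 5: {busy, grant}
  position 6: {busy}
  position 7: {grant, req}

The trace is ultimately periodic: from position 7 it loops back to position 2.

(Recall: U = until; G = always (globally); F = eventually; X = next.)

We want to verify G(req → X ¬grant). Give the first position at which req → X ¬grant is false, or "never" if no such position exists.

Check req → X ¬grant at each position in order: 0 ✓, 1 ✓.
At position 2 the labels are {grant, req} and the next position 3 has {busy, grant}, so req → X ¬grant is false there. This is the first violation.

2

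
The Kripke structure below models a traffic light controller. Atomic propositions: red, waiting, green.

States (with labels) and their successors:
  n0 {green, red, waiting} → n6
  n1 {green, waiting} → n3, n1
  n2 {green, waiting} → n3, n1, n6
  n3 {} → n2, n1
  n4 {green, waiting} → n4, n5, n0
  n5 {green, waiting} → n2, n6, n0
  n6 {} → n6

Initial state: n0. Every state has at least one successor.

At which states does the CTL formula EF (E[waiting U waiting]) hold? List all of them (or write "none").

{n0, n1, n2, n3, n4, n5}

States satisfying E[waiting U waiting]: {n0, n1, n2, n4, n5}.
States satisfying EF (E[waiting U waiting]): {n0, n1, n2, n3, n4, n5}.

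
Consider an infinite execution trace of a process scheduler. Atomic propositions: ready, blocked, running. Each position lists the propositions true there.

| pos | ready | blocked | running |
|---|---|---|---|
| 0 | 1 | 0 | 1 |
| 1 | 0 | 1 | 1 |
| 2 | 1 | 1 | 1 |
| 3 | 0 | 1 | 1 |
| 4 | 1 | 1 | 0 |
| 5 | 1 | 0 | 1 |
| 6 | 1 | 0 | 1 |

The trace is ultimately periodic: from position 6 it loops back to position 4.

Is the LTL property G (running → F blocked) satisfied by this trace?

running → F blocked holds at every position 0..6, and those are all positions ever visited, so G (running → F blocked) holds.
Positions where running holds: 0, 1, 2, 3, 5, 6.
Check F blocked at each: 0→ok, 1→ok, 2→ok, 3→ok, 5→ok, 6→ok.

Yes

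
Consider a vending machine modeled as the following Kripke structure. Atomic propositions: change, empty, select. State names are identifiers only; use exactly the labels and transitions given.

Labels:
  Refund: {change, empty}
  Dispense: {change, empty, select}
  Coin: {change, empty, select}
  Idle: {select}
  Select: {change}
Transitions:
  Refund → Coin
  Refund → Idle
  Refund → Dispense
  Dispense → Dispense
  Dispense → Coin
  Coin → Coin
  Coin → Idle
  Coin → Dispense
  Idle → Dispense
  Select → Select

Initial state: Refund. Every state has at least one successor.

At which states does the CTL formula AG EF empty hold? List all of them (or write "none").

States satisfying EF empty: {Refund, Dispense, Coin, Idle}.
States satisfying AG EF empty: {Refund, Dispense, Coin, Idle}.

{Refund, Dispense, Coin, Idle}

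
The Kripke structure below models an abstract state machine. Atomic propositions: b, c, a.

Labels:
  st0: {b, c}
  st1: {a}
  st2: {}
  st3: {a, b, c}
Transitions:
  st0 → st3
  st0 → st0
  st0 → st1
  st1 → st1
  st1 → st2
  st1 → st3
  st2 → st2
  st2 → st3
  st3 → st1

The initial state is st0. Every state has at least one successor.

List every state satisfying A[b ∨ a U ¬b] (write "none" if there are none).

States satisfying b ∨ a: {st0, st1, st3}.
States satisfying ¬b: {st1, st2}.
States satisfying A[b ∨ a U ¬b]: {st1, st2, st3}.

{st1, st2, st3}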